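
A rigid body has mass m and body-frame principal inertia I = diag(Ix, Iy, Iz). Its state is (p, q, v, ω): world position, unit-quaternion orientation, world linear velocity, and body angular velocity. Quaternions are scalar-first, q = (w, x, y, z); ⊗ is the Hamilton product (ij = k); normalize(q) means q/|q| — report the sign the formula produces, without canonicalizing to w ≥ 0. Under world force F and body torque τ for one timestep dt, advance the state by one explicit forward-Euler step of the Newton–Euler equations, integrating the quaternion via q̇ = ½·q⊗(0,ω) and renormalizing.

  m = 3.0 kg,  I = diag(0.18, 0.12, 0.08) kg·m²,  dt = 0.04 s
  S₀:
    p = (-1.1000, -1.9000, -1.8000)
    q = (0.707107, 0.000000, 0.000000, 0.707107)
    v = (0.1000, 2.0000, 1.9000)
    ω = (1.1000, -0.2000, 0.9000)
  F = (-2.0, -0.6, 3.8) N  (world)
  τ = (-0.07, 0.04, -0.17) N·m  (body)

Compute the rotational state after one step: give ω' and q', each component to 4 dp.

ω' = (1.0828, -0.2197, 0.8084)
q' = (0.6941, 0.0184, 0.0127, 0.7195)

precession coupling ω×(Iω) = (0.0072, 0.0990, 0.0132)
angular accel α = (-0.4289, -0.4917, -2.2900)
ω + α·dt = (1.0828, -0.2197, 0.8084)
2q̇ = q⊗(0,ω) = (-0.6363963, 0.9192391, 0.6363963, 0.6363963)
q + ½dt·q⊗(0,ω), renormalized = (0.6941, 0.0184, 0.0127, 0.7195)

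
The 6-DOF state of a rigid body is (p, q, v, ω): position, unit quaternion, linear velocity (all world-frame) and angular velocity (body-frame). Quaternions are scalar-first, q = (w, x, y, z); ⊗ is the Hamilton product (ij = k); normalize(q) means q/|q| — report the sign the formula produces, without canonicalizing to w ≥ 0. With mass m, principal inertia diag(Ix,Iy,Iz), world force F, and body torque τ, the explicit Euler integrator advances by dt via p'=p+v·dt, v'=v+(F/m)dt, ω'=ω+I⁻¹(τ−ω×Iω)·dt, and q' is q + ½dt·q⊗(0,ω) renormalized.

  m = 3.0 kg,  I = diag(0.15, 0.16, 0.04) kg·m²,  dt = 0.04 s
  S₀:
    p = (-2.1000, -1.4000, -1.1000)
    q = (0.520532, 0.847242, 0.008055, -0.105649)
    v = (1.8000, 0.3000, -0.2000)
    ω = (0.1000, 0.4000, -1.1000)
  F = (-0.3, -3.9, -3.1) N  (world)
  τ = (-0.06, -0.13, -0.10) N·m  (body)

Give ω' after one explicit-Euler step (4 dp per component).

ω' = (0.0699, 0.3705, -1.2004)

(τ − ω×Iω)/I = (-0.7520, -0.7369, -2.5100)
ω' = ω + α·dt = (0.0699, 0.3705, -1.2004)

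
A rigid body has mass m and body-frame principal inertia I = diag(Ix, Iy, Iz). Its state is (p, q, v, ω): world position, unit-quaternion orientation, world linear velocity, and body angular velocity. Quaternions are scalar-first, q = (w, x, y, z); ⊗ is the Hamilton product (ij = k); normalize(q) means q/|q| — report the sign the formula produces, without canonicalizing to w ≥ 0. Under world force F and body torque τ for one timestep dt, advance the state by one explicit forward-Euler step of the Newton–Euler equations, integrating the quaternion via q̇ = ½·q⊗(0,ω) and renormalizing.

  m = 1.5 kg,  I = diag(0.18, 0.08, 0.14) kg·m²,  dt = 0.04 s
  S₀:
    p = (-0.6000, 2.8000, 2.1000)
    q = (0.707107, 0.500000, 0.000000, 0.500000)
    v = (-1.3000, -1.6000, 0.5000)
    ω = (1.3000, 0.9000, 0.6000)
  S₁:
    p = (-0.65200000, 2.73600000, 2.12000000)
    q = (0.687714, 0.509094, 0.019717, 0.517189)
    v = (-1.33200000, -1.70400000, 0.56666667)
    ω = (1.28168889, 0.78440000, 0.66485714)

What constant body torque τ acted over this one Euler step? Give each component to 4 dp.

τ = (-0.0500, -0.2000, 0.1100)

Δω = ω₁−ω₀ = (-0.01831111, -0.11560000, 0.06485714)
gyro term ω₀×Iω₀ = (0.0324, 0.0312, -0.1170)
applied torque τ = (-0.0500, -0.2000, 0.1100)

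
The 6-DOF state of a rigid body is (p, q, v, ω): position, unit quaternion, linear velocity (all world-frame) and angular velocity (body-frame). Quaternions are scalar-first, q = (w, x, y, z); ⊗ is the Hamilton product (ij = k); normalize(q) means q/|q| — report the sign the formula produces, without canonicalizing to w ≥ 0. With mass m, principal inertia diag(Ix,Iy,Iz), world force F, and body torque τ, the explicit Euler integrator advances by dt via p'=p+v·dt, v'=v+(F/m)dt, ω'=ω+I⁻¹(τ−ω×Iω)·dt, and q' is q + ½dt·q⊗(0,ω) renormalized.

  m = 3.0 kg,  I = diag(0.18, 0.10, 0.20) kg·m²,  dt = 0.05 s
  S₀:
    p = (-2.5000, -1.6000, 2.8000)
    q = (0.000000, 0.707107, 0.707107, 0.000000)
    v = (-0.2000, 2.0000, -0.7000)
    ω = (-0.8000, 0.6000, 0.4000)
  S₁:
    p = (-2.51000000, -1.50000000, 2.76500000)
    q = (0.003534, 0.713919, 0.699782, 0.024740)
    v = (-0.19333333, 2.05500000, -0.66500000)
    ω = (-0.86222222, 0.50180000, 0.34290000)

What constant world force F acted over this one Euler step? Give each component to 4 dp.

Δv = v₁−v₀ = (0.00666667, 0.05500000, 0.03500000)
m·(v₁−v₀)/dt = (0.4000, 3.3000, 2.1000)

F = (0.4000, 3.3000, 2.1000)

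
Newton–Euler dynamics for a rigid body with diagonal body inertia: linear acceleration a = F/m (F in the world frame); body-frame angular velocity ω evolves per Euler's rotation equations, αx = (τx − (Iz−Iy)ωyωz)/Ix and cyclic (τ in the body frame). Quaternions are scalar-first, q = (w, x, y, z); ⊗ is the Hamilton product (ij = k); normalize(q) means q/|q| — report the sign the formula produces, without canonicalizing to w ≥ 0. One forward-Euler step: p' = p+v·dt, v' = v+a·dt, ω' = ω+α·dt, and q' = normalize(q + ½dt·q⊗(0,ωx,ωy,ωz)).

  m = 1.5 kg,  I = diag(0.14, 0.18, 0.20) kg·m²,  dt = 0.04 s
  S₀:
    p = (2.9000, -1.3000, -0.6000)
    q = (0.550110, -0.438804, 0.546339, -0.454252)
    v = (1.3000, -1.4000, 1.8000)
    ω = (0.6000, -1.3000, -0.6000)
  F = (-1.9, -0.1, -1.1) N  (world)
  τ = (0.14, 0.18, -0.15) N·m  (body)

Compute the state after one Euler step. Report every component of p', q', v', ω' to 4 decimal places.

ω×(Iω) gyroscopic = (0.0156, 0.0216, -0.0312)
(τ − ω×Iω)/I = (0.8886, 0.8800, -0.5940)
ω' = ω + α·dt = (0.6355, -1.2648, -0.6238)
2q̇ = q⊗(0,ω) = (0.7009719, -0.5882650, -1.2509766, -0.0874242)
q + ½dt·q⊗(0,ω), renormalized = (0.5639, -0.4504, 0.5211, -0.4558)
a = F/m = (-1.2667, -0.0667, -0.7333)
new position p' = (2.9520, -1.3560, -0.5280)
v' = v + a·dt = (1.2493, -1.4027, 1.7707)

p' = (2.9520, -1.3560, -0.5280)
q' = (0.5639, -0.4504, 0.5211, -0.4558)
v' = (1.2493, -1.4027, 1.7707)
ω' = (0.6355, -1.2648, -0.6238)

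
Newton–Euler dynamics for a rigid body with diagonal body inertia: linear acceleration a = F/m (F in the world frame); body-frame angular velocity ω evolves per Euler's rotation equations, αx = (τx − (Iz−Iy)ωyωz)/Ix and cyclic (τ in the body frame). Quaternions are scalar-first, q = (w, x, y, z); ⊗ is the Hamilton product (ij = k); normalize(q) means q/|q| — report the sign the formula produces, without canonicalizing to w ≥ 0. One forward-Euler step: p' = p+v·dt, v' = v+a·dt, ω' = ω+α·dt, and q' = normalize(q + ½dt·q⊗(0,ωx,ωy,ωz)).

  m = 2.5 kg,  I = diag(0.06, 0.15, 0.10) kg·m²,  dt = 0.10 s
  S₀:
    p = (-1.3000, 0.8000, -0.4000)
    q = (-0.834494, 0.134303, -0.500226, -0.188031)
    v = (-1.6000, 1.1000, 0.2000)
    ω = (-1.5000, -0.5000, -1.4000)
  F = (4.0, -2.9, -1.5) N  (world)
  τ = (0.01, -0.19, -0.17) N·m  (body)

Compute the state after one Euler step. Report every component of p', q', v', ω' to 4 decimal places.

p' = (-1.4600, 0.9100, -0.3800)
q' = (-0.8454, 0.2259, -0.4533, -0.1695)
v' = (-1.4400, 0.9840, 0.1400)
ω' = (-1.4250, -0.5707, -1.6375)

new position p' = (-1.4600, 0.9100, -0.3800)
v' = v + a·dt = (-1.4400, 0.9840, 0.1400)
angular accel α = (0.7500, -0.7067, -2.3750)
ω + α·dt = (-1.4250, -0.5707, -1.6375)
2q̇ = q⊗(0,ω) = (-0.3119019, 1.8580419, 0.8873177, 0.3508011)
updated quaternion q' = (-0.8454, 0.2259, -0.4533, -0.1695)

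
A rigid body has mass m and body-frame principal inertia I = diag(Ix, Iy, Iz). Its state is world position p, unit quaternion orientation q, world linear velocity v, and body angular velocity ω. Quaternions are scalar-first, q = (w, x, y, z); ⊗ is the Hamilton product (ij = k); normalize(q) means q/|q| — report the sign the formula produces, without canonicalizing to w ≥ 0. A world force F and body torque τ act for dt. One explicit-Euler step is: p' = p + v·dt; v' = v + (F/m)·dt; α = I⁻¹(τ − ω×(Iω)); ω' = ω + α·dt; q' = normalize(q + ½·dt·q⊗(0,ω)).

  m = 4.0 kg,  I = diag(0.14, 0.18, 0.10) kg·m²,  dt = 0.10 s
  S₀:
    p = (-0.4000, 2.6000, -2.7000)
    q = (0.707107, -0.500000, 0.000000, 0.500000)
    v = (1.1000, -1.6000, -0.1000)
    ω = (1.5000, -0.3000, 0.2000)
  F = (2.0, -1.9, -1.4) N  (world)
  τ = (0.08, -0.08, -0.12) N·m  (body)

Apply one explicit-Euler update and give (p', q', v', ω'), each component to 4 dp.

precession coupling ω×(Iω) = (0.0048, 0.0120, -0.0180)
(τ − ω×Iω)/I = (0.5371, -0.5111, -1.0200)
ω + α·dt = (1.5537, -0.3511, 0.0980)
2q̇ = q⊗(0,ω) = (0.6500000, 1.2106605, 0.6378679, 0.2914214)
q + ½dt·q⊗(0,ω), renormalized = (0.7374, -0.4382, 0.0318, 0.5130)
p' = p + v·dt = (-0.2900, 2.4400, -2.7100)
new velocity v' = (1.1500, -1.6475, -0.1350)

p' = (-0.2900, 2.4400, -2.7100)
q' = (0.7374, -0.4382, 0.0318, 0.5130)
v' = (1.1500, -1.6475, -0.1350)
ω' = (1.5537, -0.3511, 0.0980)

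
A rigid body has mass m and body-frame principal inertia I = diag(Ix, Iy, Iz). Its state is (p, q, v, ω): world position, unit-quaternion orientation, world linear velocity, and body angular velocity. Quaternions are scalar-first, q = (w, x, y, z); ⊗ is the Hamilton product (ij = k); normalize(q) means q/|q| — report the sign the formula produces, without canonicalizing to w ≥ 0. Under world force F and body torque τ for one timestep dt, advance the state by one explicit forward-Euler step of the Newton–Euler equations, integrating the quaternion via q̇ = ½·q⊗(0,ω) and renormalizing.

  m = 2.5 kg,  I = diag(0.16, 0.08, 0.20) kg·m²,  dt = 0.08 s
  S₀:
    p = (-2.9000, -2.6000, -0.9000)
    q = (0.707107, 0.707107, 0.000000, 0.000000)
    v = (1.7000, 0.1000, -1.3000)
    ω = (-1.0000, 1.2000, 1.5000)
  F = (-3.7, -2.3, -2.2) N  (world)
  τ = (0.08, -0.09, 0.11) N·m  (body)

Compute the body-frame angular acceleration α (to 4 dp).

α = (-0.8500, -1.8750, 0.0700)

precession coupling ω×(Iω) = (0.2160, 0.0600, 0.0960)
(τ − ω×Iω)/I = (-0.8500, -1.8750, 0.0700)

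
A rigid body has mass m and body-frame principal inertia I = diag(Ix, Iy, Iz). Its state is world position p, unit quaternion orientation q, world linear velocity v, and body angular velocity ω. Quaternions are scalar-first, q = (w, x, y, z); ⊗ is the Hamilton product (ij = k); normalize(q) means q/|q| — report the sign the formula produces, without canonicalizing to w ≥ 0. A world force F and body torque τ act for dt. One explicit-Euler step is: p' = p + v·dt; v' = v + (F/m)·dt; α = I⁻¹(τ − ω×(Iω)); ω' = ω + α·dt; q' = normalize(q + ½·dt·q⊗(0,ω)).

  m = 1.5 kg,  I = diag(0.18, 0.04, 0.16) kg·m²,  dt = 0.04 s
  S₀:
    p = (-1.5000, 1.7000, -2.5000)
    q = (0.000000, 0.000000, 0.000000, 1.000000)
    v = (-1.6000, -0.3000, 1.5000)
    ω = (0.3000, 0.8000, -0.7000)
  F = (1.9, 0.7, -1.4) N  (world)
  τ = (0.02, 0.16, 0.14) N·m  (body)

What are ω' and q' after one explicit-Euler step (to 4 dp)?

gyro term ω×Iω = (-0.0672, -0.0042, -0.0336)
angular accel α = (0.4844, 4.1050, 1.0850)
new body rate ω' = (0.3194, 0.9642, -0.6566)
2q̇ = q⊗(0,ω) = (0.7000000, -0.8000000, 0.3000000, 0.0000000)
q + ½dt·q⊗(0,ω), renormalized = (0.0140, -0.0160, 0.0060, 0.9998)

ω' = (0.3194, 0.9642, -0.6566)
q' = (0.0140, -0.0160, 0.0060, 0.9998)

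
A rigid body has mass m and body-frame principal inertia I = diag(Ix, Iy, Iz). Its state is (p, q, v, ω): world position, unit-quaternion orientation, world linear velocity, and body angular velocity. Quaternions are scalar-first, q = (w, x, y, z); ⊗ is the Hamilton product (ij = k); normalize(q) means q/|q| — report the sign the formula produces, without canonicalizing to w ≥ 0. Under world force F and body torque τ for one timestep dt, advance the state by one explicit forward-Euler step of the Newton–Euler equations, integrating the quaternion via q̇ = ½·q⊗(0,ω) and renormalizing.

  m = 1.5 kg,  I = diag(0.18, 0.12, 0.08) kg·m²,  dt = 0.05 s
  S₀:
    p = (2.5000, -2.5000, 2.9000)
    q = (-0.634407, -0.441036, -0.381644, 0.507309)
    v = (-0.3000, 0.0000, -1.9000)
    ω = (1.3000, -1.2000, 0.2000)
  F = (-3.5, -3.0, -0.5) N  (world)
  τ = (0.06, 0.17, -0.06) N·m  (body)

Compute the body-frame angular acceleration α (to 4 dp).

α = (0.2800, 1.2000, -1.9200)

gyro term ω×Iω = (0.0096, 0.0260, 0.0936)
α = I⁻¹(τ − ω×Iω) = (0.2800, 1.2000, -1.9200)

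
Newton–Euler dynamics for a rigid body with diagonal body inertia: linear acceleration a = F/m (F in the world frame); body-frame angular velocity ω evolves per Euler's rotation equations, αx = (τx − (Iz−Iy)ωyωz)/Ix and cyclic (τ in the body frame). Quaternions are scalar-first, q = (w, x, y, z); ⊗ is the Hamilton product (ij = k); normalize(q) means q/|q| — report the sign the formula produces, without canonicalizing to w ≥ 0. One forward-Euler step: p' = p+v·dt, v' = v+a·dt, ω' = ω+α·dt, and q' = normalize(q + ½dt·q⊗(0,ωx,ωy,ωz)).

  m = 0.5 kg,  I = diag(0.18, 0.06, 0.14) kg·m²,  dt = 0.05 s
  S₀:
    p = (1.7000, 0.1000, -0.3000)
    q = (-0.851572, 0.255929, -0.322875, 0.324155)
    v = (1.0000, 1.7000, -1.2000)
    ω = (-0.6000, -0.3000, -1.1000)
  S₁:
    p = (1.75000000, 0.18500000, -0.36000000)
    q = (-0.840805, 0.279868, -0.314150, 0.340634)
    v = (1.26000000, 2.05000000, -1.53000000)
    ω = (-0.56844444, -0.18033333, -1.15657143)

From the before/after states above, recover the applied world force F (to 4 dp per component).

F = (2.6000, 3.5000, -3.3000)

v₁ − v₀ = (0.26000000, 0.35000000, -0.33000000)
m·(v₁−v₀)/dt = (2.6000, 3.5000, -3.3000)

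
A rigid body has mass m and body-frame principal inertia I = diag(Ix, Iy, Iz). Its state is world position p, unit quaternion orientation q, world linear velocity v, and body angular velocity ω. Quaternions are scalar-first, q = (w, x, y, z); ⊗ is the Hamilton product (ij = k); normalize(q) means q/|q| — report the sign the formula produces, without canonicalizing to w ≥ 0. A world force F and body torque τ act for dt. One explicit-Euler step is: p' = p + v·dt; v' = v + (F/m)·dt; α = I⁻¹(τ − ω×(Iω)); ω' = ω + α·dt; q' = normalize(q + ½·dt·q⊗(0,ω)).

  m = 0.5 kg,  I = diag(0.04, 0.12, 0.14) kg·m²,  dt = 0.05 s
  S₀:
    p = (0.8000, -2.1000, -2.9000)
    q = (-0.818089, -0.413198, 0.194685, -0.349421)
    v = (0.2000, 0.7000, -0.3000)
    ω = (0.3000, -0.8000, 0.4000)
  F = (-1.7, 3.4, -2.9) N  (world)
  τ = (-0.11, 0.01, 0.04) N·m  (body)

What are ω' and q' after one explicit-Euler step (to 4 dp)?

ω×(Iω) gyroscopic = (-0.0064, -0.0120, -0.0192)
angular accel α = (-2.5900, 0.1833, 0.4229)
ω + α·dt = (0.1705, -0.7908, 0.4211)
Hamilton product q⊗(0,ω) = (0.4194758, -0.4470895, 0.7149241, -0.0550827)
q' = normalize(q + ½dt·q⊗(0,ω)) = (-0.8074, -0.4243, 0.2125, -0.3507)

ω' = (0.1705, -0.7908, 0.4211)
q' = (-0.8074, -0.4243, 0.2125, -0.3507)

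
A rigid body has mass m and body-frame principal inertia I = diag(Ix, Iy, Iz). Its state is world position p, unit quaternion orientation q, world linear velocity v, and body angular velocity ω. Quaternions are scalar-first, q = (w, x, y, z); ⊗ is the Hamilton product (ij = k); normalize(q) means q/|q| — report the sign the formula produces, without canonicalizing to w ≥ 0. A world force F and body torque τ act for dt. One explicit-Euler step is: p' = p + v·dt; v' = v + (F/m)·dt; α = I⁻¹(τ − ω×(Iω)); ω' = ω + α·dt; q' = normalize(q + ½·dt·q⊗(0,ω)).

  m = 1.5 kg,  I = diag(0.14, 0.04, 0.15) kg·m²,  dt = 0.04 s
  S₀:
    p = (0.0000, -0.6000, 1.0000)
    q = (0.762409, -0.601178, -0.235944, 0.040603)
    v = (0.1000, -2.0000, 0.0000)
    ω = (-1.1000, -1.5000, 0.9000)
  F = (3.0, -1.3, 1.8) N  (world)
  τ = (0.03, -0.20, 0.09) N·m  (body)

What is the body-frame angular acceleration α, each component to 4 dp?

precession coupling ω×(Iω) = (-0.1485, 0.0099, -0.1650)
angular accel α = (1.2750, -5.2475, 1.7000)

α = (1.2750, -5.2475, 1.7000)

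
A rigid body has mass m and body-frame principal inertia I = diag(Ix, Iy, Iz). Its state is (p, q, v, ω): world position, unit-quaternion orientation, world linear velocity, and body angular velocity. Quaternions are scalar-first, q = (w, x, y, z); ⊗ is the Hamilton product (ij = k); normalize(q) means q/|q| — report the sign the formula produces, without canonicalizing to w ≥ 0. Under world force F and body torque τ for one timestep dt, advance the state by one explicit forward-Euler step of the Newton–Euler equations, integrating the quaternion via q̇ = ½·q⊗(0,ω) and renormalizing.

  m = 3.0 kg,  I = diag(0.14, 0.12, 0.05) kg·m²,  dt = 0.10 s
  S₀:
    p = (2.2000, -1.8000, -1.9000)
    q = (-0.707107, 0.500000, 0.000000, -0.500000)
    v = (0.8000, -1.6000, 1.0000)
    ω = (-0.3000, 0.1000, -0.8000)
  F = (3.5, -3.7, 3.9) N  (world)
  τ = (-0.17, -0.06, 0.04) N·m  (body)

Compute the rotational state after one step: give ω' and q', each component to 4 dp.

ω×(Iω) gyroscopic = (0.0056, 0.0216, 0.0006)
angular accel α = (-1.2543, -0.6800, 0.7880)
new body rate ω' = (-0.4254, 0.0320, -0.7212)
2q̇ = q⊗(0,ω) = (-0.2500000, 0.2621321, 0.4792893, 0.6156856)
updated quaternion q' = (-0.7189, 0.5126, 0.0239, -0.4688)

ω' = (-0.4254, 0.0320, -0.7212)
q' = (-0.7189, 0.5126, 0.0239, -0.4688)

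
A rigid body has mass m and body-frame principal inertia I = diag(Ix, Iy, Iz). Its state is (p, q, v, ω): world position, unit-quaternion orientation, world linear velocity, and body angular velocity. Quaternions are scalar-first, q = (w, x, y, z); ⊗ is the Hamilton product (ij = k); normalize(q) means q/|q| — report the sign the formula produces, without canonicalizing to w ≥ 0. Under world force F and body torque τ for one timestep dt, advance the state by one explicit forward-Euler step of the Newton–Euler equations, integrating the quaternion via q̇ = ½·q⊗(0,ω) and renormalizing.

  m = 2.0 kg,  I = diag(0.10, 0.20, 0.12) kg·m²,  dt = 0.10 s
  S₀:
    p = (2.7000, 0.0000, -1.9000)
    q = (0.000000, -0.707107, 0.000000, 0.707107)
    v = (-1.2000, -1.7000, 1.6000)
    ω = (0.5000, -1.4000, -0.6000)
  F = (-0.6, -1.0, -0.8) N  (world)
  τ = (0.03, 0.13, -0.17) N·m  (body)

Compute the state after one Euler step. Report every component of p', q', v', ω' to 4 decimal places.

p + v·dt = (2.5800, -0.1700, -1.7400)
v + (F/m)dt = (-1.2300, -1.7500, 1.5600)
angular accel α = (0.9720, 0.6200, -0.8333)
ω' = ω + α·dt = (0.5972, -1.3380, -0.6833)
Hamilton product q⊗(0,ω) = (0.7778177, 0.9899498, -0.0707107, 0.9899498)
q' = normalize(q + ½dt·q⊗(0,ω)) = (0.0388, -0.6555, -0.0035, 0.7542)

p' = (2.5800, -0.1700, -1.7400)
q' = (0.0388, -0.6555, -0.0035, 0.7542)
v' = (-1.2300, -1.7500, 1.5600)
ω' = (0.5972, -1.3380, -0.6833)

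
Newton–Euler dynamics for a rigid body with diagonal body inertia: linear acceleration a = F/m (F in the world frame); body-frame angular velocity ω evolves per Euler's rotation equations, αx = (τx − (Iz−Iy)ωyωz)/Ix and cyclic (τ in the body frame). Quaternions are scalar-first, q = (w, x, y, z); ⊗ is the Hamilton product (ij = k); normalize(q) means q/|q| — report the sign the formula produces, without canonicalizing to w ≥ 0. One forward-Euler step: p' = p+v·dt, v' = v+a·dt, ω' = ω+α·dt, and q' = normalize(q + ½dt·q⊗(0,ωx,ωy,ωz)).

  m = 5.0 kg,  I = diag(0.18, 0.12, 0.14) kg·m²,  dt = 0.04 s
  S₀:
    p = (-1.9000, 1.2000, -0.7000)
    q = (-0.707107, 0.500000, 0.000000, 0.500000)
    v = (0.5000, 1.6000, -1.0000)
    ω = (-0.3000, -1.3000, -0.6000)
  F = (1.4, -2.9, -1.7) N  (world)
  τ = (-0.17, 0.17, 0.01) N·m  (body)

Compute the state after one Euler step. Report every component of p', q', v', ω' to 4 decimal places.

p' = (-1.8800, 1.2640, -0.7400)
q' = (-0.6978, 0.5170, 0.0214, 0.4953)
v' = (0.5112, 1.5768, -1.0136)
ω' = (-0.3412, -1.2457, -0.5905)

a = (0.2800, -0.5800, -0.3400)
new position p' = (-1.8800, 1.2640, -0.7400)
new velocity v' = (0.5112, 1.5768, -1.0136)
gyro term ω×Iω = (0.0156, 0.0072, -0.0234)
angular accel α = (-1.0311, 1.3567, 0.2386)
ω + α·dt = (-0.3412, -1.2457, -0.5905)
2q̇ = q⊗(0,ω) = (0.4500000, 0.8621321, 1.0692391, -0.2257358)
updated quaternion q' = (-0.6978, 0.5170, 0.0214, 0.4953)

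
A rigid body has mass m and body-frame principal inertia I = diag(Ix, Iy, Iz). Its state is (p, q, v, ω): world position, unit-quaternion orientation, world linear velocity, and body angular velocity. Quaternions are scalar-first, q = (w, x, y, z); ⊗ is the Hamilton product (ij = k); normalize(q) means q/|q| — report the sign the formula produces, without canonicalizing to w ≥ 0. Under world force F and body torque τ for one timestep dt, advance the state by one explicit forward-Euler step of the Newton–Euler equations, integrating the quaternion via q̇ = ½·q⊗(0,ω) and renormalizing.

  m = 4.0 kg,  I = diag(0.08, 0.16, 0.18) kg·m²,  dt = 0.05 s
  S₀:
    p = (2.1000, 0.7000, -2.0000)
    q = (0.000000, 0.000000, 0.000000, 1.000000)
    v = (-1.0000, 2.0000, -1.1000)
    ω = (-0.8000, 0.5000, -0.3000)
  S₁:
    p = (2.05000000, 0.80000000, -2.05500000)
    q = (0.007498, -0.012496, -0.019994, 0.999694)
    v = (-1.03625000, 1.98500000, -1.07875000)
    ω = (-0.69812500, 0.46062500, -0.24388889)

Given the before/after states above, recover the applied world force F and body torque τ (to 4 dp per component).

F = (-2.9000, -1.2000, 1.7000)
τ = (0.1600, -0.1500, 0.1700)

Δv = v₁−v₀ = (-0.03625000, -0.01500000, 0.02125000)
F = m·Δv/dt = (-2.9000, -1.2000, 1.7000)
ω₁ − ω₀ = (0.10187500, -0.03937500, 0.05611111)
ω₀×(Iω₀) = (-0.0030, -0.0240, -0.0320)
I·α + gyro = (0.1600, -0.1500, 0.1700)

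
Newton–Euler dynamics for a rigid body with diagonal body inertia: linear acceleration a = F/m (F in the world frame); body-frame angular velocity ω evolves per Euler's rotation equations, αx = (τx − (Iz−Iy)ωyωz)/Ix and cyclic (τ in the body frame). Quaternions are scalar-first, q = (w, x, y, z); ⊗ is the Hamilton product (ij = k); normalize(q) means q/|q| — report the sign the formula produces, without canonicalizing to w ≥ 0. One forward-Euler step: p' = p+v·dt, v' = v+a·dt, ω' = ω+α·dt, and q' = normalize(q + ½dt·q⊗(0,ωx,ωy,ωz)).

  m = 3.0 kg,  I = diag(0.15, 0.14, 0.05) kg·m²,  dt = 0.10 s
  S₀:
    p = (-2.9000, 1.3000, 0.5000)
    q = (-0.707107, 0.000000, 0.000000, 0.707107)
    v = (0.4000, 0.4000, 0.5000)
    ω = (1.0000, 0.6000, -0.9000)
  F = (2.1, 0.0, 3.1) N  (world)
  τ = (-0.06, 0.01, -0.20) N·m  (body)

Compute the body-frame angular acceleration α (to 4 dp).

precession coupling ω×(Iω) = (0.0486, -0.0900, -0.0060)
(τ − ω×Iω)/I = (-0.7240, 0.7143, -3.8800)

α = (-0.7240, 0.7143, -3.8800)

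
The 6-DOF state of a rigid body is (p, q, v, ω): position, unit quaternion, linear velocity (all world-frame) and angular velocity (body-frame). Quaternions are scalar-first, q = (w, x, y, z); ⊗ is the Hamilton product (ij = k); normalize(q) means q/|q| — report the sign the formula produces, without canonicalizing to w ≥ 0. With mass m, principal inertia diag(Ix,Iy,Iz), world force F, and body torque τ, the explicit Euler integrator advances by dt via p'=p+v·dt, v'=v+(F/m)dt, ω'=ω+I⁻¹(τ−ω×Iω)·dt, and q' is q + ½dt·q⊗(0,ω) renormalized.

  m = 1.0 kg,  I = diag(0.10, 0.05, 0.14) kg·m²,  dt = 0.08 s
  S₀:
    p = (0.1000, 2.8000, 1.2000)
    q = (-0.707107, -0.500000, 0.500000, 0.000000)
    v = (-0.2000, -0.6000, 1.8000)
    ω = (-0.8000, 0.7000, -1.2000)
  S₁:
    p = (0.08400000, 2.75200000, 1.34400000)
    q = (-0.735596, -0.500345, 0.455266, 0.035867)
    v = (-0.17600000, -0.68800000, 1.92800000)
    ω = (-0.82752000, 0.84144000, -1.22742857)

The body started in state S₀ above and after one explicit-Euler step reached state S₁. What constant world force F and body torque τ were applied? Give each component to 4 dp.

F = (0.3000, -1.1000, 1.6000)
τ = (-0.1100, 0.0500, -0.0200)

ω₁ − ω₀ = (-0.02752000, 0.14144000, -0.02742857)
applied torque τ = (-0.1100, 0.0500, -0.0200)
v₁ − v₀ = (0.02400000, -0.08800000, 0.12800000)
F = m·Δv/dt = (0.3000, -1.1000, 1.6000)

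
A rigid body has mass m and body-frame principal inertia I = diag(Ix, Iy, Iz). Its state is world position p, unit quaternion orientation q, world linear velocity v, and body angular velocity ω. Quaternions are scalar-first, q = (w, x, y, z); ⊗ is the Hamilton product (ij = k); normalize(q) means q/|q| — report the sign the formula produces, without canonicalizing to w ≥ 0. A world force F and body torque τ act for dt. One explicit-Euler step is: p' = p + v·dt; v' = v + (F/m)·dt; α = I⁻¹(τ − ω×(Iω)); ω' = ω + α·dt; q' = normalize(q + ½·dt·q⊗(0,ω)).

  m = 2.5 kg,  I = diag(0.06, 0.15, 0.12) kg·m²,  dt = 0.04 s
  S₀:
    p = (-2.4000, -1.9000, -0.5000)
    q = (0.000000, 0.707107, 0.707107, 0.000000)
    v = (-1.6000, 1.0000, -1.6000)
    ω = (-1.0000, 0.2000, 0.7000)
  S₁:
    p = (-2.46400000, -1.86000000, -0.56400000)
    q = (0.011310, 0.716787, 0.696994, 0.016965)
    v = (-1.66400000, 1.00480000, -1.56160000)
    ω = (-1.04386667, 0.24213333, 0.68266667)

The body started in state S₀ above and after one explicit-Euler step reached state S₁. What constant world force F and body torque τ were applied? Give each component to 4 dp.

F = (-4.0000, 0.3000, 2.4000)
τ = (-0.0700, 0.2000, -0.0700)

ω₁ − ω₀ = (-0.04386667, 0.04213333, -0.01733333)
τ = I·(Δω/dt) + ω₀×(Iω₀) = (-0.0700, 0.2000, -0.0700)
v₁ − v₀ = (-0.06400000, 0.00480000, 0.03840000)
applied force F = (-4.0000, 0.3000, 2.4000)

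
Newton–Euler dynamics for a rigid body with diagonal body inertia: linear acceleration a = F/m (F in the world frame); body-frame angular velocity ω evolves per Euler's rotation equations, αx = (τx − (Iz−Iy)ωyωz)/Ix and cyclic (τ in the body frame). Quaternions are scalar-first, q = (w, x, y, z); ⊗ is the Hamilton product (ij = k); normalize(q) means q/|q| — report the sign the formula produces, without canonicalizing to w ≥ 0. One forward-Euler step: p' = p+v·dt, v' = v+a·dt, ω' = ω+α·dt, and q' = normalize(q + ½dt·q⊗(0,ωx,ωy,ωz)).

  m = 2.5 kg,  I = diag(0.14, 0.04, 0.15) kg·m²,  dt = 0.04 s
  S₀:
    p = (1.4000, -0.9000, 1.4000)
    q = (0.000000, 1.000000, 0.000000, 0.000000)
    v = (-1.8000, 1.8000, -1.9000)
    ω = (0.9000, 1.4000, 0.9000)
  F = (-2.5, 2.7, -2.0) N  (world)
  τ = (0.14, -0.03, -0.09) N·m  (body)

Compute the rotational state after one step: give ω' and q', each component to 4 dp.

angular accel α = (0.0100, -0.5475, 0.2400)
new body rate ω' = (0.9004, 1.3781, 0.9096)
Hamilton product q⊗(0,ω) = (-0.9000000, 0.0000000, -0.9000000, 1.4000000)
q + ½dt·q⊗(0,ω), renormalized = (-0.0180, 0.9993, -0.0180, 0.0280)

ω' = (0.9004, 1.3781, 0.9096)
q' = (-0.0180, 0.9993, -0.0180, 0.0280)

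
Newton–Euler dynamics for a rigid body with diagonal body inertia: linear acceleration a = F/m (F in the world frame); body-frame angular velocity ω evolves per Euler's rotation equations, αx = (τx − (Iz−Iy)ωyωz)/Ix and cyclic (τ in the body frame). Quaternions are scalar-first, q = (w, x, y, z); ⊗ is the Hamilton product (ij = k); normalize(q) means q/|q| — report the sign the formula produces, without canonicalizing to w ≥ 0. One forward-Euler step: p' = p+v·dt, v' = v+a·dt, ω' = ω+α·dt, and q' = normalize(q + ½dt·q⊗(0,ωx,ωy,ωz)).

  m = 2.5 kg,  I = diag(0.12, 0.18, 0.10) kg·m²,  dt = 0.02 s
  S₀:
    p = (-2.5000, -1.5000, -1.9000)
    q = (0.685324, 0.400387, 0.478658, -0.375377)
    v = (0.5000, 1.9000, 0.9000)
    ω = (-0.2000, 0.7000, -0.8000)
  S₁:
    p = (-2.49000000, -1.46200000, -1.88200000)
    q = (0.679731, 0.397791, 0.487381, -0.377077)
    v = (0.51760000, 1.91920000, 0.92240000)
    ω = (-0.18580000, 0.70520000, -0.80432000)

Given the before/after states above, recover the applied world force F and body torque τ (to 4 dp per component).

F = (2.2000, 2.4000, 2.8000)
τ = (0.1300, 0.0500, -0.0300)

ω₁ − ω₀ = (0.01420000, 0.00520000, -0.00432000)
τ = I·(Δω/dt) + ω₀×(Iω₀) = (0.1300, 0.0500, -0.0300)
Δv = v₁−v₀ = (0.01760000, 0.01920000, 0.02240000)
m·(v₁−v₀)/dt = (2.2000, 2.4000, 2.8000)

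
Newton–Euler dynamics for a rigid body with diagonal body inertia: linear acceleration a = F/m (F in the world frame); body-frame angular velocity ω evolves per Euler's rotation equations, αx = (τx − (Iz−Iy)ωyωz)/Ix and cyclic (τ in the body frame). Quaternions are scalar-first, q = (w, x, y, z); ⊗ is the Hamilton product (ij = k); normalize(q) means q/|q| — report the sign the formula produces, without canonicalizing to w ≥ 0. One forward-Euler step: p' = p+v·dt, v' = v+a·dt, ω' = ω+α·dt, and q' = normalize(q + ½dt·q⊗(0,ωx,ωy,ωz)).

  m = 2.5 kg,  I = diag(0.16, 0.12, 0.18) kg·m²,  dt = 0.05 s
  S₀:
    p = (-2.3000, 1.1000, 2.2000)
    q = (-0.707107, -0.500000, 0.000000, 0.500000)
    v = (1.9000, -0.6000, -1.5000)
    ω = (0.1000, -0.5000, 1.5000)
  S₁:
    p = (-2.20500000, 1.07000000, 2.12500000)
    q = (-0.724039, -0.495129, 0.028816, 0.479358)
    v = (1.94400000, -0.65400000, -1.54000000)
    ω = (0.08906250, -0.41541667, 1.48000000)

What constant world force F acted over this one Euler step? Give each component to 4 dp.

velocity change Δv = (0.04400000, -0.05400000, -0.04000000)
applied force F = (2.2000, -2.7000, -2.0000)

F = (2.2000, -2.7000, -2.0000)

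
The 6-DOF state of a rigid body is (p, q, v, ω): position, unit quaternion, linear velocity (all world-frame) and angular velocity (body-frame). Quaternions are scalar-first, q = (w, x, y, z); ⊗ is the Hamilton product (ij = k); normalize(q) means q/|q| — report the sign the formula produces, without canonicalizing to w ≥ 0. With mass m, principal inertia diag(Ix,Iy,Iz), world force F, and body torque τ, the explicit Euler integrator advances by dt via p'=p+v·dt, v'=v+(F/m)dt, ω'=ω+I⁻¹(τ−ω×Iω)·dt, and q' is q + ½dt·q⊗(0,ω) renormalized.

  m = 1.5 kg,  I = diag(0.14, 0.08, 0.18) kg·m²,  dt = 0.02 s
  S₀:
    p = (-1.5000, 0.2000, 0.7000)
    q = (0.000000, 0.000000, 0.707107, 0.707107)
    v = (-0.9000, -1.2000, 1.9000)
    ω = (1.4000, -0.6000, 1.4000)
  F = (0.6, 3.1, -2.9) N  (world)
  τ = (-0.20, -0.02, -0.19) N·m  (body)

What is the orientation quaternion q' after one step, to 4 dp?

q' = (-0.0057, 0.0141, 0.7169, 0.6971)

Hamilton product q⊗(0,ω) = (-0.5656856, 1.4142140, 0.9899498, -0.9899498)
q' = normalize(q + ½dt·q⊗(0,ω)) = (-0.0057, 0.0141, 0.7169, 0.6971)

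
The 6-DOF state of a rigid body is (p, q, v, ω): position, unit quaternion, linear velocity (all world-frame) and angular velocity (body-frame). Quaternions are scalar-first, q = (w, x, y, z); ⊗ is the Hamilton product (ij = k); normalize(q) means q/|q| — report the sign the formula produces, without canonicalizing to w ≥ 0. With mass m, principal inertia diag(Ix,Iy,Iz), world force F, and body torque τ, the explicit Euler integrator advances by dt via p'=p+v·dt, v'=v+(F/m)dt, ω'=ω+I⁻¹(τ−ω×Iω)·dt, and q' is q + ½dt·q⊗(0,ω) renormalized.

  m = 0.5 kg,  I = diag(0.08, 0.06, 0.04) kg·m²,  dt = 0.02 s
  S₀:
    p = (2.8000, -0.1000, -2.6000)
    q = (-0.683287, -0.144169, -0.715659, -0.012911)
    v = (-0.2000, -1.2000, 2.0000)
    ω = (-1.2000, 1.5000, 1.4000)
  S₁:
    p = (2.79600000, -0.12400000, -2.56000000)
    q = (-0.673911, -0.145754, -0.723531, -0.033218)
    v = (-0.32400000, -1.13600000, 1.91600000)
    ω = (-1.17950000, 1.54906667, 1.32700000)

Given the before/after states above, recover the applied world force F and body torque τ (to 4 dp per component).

F = (-3.1000, 1.6000, -2.1000)
τ = (0.0400, 0.0800, -0.1100)

v₁ − v₀ = (-0.12400000, 0.06400000, -0.08400000)
F = m·Δv/dt = (-3.1000, 1.6000, -2.1000)
ω₁ − ω₀ = (0.02050000, 0.04906667, -0.07300000)
τ = I·(Δω/dt) + ω₀×(Iω₀) = (0.0400, 0.0800, -0.1100)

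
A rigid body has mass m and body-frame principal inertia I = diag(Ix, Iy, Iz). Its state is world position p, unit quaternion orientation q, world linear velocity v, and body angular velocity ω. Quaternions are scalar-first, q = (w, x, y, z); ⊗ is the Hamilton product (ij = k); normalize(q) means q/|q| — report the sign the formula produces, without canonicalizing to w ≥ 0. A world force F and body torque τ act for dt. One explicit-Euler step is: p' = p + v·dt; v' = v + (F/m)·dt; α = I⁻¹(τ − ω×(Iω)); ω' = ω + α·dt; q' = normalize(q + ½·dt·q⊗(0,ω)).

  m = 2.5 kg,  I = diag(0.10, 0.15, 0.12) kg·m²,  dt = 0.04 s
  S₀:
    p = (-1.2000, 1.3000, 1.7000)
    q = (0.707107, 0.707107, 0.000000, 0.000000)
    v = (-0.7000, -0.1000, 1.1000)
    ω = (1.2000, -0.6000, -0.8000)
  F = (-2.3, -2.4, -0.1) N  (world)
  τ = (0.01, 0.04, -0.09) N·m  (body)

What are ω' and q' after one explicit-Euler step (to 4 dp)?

ω' = (1.2098, -0.5945, -0.8180)
q' = (0.6898, 0.7237, 0.0028, -0.0198)

ω×(Iω) gyroscopic = (-0.0144, 0.0192, -0.0360)
α = I⁻¹(τ − ω×Iω) = (0.2440, 0.1387, -0.4500)
new body rate ω' = (1.2098, -0.5945, -0.8180)
2q̇ = q⊗(0,ω) = (-0.8485284, 0.8485284, 0.1414214, -0.9899498)
q' = normalize(q + ½dt·q⊗(0,ω)) = (0.6898, 0.7237, 0.0028, -0.0198)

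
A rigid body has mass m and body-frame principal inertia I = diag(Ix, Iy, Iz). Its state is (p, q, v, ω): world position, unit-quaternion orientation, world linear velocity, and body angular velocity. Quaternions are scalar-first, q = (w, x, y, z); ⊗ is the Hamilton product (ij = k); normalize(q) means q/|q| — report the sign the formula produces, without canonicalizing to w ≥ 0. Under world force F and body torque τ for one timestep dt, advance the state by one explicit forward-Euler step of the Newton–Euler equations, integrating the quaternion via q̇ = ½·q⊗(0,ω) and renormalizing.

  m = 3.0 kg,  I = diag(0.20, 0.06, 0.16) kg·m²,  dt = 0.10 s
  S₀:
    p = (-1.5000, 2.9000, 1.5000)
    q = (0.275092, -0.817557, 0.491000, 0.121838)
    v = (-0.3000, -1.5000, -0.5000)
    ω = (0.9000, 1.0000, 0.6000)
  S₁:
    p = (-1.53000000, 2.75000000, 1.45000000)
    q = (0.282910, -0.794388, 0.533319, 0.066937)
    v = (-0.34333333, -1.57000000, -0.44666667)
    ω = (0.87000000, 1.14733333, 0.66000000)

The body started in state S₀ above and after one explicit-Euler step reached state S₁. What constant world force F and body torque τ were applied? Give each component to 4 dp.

Δω = ω₁−ω₀ = (-0.03000000, 0.14733333, 0.06000000)
τ = I·(Δω/dt) + ω₀×(Iω₀) = (0.0000, 0.1100, -0.0300)
velocity change Δv = (-0.04333333, -0.07000000, 0.05333333)
applied force F = (-1.3000, -2.1000, 1.6000)

F = (-1.3000, -2.1000, 1.6000)
τ = (0.0000, 0.1100, -0.0300)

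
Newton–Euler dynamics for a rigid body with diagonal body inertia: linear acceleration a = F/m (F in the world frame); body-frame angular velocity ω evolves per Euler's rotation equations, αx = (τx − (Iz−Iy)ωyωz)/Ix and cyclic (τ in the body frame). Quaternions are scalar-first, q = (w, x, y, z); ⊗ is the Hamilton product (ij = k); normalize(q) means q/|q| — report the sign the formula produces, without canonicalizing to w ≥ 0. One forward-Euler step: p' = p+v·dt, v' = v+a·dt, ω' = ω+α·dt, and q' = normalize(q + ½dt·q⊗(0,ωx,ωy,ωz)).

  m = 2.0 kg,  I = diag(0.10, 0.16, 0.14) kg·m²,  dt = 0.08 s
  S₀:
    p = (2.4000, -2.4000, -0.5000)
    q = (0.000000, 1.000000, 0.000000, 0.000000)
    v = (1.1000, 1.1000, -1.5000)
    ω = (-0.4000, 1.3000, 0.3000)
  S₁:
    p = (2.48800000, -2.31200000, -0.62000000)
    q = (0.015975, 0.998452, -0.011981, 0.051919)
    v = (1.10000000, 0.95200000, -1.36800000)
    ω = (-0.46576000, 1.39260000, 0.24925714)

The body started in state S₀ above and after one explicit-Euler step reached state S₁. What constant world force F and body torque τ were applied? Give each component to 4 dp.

F = (0.0000, -3.7000, 3.3000)
τ = (-0.0900, 0.1900, -0.1200)

Δω = ω₁−ω₀ = (-0.06576000, 0.09260000, -0.05074286)
gyro term ω₀×Iω₀ = (-0.0078, 0.0048, -0.0312)
τ = I·(Δω/dt) + ω₀×(Iω₀) = (-0.0900, 0.1900, -0.1200)
Δv = v₁−v₀ = (0.00000000, -0.14800000, 0.13200000)
m·(v₁−v₀)/dt = (0.0000, -3.7000, 3.3000)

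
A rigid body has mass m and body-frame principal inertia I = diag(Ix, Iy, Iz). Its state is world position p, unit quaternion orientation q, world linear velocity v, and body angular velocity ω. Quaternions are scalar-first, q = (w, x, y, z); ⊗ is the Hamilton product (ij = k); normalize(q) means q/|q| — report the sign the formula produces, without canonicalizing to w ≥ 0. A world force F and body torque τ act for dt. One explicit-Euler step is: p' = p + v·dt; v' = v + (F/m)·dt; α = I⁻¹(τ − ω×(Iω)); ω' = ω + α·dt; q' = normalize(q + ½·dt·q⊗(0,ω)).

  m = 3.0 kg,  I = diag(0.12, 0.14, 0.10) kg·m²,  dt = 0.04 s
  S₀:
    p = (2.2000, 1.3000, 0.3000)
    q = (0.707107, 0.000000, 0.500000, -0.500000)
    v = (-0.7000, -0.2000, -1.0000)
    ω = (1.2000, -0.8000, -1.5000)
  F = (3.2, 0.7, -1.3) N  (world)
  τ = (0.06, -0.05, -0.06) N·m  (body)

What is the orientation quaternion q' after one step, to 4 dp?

q' = (0.6995, -0.0060, 0.4763, -0.5328)

2q̇ = q⊗(0,ω) = (-0.3500000, -0.3014716, -1.1656856, -1.6606605)
q + ½dt·q⊗(0,ω), renormalized = (0.6995, -0.0060, 0.4763, -0.5328)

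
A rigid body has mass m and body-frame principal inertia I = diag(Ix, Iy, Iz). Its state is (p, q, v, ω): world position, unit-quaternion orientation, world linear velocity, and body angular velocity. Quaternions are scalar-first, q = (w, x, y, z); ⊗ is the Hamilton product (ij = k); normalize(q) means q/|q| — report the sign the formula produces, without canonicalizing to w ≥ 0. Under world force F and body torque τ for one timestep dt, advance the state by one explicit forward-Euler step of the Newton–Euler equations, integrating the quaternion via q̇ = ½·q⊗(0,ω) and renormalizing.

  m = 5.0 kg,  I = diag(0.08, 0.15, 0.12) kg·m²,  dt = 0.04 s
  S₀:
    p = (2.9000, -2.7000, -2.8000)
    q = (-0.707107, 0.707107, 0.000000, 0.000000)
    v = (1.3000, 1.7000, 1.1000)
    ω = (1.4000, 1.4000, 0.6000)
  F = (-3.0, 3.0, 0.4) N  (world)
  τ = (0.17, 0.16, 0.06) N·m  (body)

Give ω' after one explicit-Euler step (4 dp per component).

ω' = (1.4976, 1.4516, 0.5743)

angular accel α = (2.4400, 1.2907, -0.6433)
new body rate ω' = (1.4976, 1.4516, 0.5743)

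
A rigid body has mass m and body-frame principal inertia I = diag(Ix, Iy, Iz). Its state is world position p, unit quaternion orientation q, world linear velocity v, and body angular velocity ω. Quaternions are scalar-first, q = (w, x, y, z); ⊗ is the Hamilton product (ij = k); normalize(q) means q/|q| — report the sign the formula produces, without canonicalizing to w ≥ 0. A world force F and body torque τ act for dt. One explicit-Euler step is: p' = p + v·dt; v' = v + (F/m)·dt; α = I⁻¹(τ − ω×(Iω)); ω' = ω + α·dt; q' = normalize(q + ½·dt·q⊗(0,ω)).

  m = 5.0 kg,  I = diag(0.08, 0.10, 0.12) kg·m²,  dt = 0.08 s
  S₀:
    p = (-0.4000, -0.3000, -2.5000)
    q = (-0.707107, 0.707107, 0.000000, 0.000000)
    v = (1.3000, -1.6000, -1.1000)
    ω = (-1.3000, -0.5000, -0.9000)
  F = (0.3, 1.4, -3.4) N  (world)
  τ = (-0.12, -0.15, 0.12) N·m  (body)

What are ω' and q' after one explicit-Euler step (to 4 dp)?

α = I⁻¹(τ − ω×Iω) = (-1.6125, -1.0320, 0.8917)
ω + α·dt = (-1.4290, -0.5826, -0.8287)
2q̇ = q⊗(0,ω) = (0.9192391, 0.9192391, 0.9899498, 0.2828428)
q + ½dt·q⊗(0,ω), renormalized = (-0.6689, 0.7422, 0.0395, 0.0113)

ω' = (-1.4290, -0.5826, -0.8287)
q' = (-0.6689, 0.7422, 0.0395, 0.0113)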